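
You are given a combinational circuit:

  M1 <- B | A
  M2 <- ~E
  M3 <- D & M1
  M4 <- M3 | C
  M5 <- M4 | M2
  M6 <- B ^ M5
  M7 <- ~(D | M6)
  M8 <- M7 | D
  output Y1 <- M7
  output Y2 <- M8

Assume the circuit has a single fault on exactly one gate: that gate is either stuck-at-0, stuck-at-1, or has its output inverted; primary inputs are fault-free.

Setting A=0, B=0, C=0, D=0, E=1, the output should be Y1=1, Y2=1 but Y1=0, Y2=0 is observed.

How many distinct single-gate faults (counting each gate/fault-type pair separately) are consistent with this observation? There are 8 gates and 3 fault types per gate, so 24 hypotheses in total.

Fault-free: M1=0, M2=0, M3=0, M4=0, M5=0, M6=0, M7=1, M8=1 → Y1=1, Y2=1. Observed Y1=0, Y2=0.
  M1: none of the 3 fault types match ✗
  M2: stuck-at-1, inverted output ✓; others ✗
  M3: stuck-at-1, inverted output ✓; others ✗
  M4: stuck-at-1, inverted output ✓; others ✗
  M5: stuck-at-1, inverted output ✓; others ✗
  M6: stuck-at-1, inverted output ✓; others ✗
  M7: stuck-at-0, inverted output ✓; others ✗
  M8: none of the 3 fault types match ✗
Consistent faults: {M2 stuck-at-1, M2 inverted output, M3 stuck-at-1, M3 inverted output, M4 stuck-at-1, M4 inverted output, M5 stuck-at-1, M5 inverted output, M6 stuck-at-1, M6 inverted output, M7 stuck-at-0, M7 inverted output} — 12 in all.

12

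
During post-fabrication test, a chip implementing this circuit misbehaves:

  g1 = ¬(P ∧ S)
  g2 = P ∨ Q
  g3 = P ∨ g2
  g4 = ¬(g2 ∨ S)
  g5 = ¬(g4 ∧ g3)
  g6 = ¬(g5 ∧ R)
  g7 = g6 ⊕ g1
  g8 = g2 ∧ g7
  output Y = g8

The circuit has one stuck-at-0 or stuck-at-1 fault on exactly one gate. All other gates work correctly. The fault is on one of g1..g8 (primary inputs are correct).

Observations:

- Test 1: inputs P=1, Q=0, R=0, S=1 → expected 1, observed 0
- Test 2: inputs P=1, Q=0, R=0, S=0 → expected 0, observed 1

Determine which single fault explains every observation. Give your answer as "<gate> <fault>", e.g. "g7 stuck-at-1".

Fault-free values for test 1 (P=1, Q=0, R=0, S=1): g1=0, g2=1, g3=1, g4=0, g5=1, g6=1, g7=1, g8=1, giving Y=1. Observed 0.
Test 1: faults giving observed 0 are {g1 stuck-at-1, g2 stuck-at-0, g6 stuck-at-0, g7 stuck-at-0, g8 stuck-at-0}.
Test 2 (P=1, Q=0, R=0, S=0): fault-free g1=1, g2=1, g3=1, g4=0, g5=1, g6=1, g7=0, g8=0 → 0; observed 1. Eliminates g1 stuck-at-1, g2 stuck-at-0, g7 stuck-at-0, g8 stuck-at-0.
Only g6 stuck-at-0 is consistent with every test.

g6 stuck-at-0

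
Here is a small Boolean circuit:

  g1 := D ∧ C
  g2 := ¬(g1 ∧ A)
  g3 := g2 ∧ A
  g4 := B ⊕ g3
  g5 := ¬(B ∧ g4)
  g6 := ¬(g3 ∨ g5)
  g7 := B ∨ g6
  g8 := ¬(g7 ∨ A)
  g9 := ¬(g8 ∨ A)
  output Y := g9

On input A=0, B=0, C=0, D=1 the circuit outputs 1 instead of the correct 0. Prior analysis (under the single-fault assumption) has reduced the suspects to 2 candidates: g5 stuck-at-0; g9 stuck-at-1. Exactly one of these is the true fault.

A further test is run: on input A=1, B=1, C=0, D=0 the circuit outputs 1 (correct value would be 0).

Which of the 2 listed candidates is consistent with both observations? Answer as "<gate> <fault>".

g9 stuck-at-1

Evaluate each candidate on input A=1, B=1, C=0, D=0:
  g5 stuck-at-0: g1=0, g2=1, g3=1, g4=0, g5=0 [stuck-at-0], g6=0, g7=1, g8=0, g9=0 → 0 — eliminated
  g9 stuck-at-1: g1=0, g2=1, g3=1, g4=0, g5=1, g6=0, g7=1, g8=0, g9=1 [stuck-at-1] → 1 — matches
Only g9 stuck-at-1 reproduces the observed 1.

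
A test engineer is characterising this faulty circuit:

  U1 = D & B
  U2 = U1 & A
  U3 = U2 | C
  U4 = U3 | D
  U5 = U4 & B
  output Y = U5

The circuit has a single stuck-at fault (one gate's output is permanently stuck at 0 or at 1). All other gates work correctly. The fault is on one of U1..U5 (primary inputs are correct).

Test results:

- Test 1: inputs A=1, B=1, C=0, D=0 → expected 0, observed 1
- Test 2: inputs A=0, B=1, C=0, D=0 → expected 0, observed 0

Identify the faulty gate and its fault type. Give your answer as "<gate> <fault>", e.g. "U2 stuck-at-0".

Fault-free values for test 1 (A=1, B=1, C=0, D=0): U1=0, U2=0, U3=0, U4=0, U5=0, giving Y=0. Observed 1.
Test 1: faults giving observed 1 are {U1 stuck-at-1, U2 stuck-at-1, U3 stuck-at-1, U4 stuck-at-1, U5 stuck-at-1}.
Test 2 (A=0, B=1, C=0, D=0): fault-free U1=0, U2=0, U3=0, U4=0, U5=0 → 0; observed 0. Eliminates U2 stuck-at-1, U3 stuck-at-1, U4 stuck-at-1, U5 stuck-at-1.
Only U1 stuck-at-1 is consistent with every test.

U1 stuck-at-1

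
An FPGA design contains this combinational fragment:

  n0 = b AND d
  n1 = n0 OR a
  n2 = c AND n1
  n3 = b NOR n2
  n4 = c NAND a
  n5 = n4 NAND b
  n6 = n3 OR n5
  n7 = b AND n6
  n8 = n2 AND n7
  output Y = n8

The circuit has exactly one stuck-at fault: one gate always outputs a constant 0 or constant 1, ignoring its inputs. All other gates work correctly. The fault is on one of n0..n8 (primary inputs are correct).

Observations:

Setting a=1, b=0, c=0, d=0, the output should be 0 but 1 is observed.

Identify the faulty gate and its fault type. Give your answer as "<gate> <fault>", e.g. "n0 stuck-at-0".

n8 stuck-at-1

Fault-free values for test 1 (a=1, b=0, c=0, d=0): n0=0, n1=1, n2=0, n3=1, n4=1, n5=1, n6=1, n7=0, n8=0, giving Y=0. Observed 1.
Test 1: faults giving observed 1 are {n8 stuck-at-1}.
Only n8 stuck-at-1 is consistent with every test.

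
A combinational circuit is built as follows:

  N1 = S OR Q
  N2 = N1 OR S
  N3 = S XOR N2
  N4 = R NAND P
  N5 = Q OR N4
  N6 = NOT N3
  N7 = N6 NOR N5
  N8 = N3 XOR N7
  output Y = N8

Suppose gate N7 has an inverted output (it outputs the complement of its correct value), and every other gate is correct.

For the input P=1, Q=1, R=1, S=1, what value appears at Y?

Propagate with N7 forced: N1=1, N2=1, N3=0, N4=0, N5=1, N6=1, N7=1 [inverted output], N8=1.
So Y = 1. (Without the fault it would be 0.)

1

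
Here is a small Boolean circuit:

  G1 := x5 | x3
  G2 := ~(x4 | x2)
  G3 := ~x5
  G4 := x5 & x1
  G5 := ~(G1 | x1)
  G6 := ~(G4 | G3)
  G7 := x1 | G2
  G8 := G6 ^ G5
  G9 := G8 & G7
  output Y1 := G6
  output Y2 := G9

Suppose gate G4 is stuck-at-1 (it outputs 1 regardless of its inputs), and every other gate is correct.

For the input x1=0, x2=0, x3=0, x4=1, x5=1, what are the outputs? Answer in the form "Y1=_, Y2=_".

Propagate with G4 forced: G1=1, G2=0, G3=0, G4=1 [stuck-at-1], G5=0, G6=0, G7=0, G8=0, G9=0.
So the outputs are Y1=0, Y2=0. (Without the fault they would be Y1=1, Y2=0.)

Y1=0, Y2=0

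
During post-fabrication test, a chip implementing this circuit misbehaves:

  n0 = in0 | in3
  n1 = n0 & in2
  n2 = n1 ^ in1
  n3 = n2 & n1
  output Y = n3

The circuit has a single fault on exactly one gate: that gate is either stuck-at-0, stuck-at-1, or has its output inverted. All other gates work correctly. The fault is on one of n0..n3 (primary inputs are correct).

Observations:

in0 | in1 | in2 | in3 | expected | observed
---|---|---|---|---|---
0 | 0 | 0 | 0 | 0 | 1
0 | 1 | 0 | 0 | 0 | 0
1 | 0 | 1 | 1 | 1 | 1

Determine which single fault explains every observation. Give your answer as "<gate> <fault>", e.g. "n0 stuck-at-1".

Fault-free values for test 1 (in0=0, in1=0, in2=0, in3=0): n0=0, n1=0, n2=0, n3=0, giving Y=0. Observed 1.
Test 1: faults giving observed 1 are {n1 stuck-at-1, n1 inverted output, n3 stuck-at-1, n3 inverted output}.
Test 2 (in0=0, in1=1, in2=0, in3=0): fault-free n0=0, n1=0, n2=1, n3=0 → 0; observed 0. Eliminates n3 stuck-at-1, n3 inverted output.
Test 3 (in0=1, in1=0, in2=1, in3=1): fault-free n0=1, n1=1, n2=1, n3=1 → 1; observed 1. Eliminates n1 inverted output.
Only n1 stuck-at-1 is consistent with every test.

n1 stuck-at-1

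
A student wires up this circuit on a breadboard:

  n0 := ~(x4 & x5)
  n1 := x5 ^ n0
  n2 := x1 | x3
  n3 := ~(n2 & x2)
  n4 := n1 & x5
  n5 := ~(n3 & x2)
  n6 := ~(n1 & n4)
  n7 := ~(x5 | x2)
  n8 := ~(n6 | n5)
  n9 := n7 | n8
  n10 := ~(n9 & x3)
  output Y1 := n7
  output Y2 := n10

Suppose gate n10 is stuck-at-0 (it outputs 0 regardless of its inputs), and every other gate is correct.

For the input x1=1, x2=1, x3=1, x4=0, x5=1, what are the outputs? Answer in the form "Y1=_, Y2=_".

Y1=0, Y2=0

Propagate with n10 forced: n0=1, n1=0, n2=1, n3=0, n4=0, n5=1, n6=1, n7=0, n8=0, n9=0, n10=0 [stuck-at-0].
So the outputs are Y1=0, Y2=0. (Without the fault they would be Y1=0, Y2=1.)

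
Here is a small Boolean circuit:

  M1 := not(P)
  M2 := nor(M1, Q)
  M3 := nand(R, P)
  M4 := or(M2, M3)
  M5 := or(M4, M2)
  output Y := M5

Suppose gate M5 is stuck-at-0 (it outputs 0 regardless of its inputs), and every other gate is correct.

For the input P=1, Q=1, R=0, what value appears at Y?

Propagate with M5 forced: M1=0, M2=0, M3=1, M4=1, M5=0 [stuck-at-0].
So Y = 0. (Without the fault it would be 1.)

0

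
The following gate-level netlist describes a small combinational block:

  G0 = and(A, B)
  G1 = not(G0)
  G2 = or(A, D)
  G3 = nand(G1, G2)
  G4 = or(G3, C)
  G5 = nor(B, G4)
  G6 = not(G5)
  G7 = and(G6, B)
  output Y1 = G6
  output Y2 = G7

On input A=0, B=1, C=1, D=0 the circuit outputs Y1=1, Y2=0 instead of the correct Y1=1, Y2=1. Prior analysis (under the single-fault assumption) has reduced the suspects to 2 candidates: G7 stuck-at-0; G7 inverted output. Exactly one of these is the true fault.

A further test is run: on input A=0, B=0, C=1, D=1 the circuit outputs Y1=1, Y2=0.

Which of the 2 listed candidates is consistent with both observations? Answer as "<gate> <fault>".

Evaluate each candidate on input A=0, B=0, C=1, D=1:
  G7 stuck-at-0: G0=0, G1=1, G2=1, G3=0, G4=1, G5=0, G6=1, G7=0 [stuck-at-0] → Y1=1, Y2=0 — matches
  G7 inverted output: G0=0, G1=1, G2=1, G3=0, G4=1, G5=0, G6=1, G7=1 [inverted output] → Y1=1, Y2=1 — eliminated
Only G7 stuck-at-0 reproduces the observed Y1=1, Y2=0.

G7 stuck-at-0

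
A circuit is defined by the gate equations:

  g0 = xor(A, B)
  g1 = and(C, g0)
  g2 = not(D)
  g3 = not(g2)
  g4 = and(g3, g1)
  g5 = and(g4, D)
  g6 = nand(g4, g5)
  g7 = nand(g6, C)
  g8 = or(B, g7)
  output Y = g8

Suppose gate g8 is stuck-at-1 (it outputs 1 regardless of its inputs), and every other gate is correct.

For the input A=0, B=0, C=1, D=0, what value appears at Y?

1

Propagate with g8 forced: g0=0, g1=0, g2=1, g3=0, g4=0, g5=0, g6=1, g7=0, g8=1 [stuck-at-1].
So Y = 1. (Without the fault it would be 0.)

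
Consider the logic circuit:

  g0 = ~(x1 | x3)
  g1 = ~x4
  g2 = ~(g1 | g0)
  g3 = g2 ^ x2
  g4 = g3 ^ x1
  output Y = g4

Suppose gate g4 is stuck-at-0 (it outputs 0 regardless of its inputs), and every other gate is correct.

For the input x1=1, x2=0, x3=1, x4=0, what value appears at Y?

0

Propagate with g4 forced: g0=0, g1=1, g2=0, g3=0, g4=0 [stuck-at-0].
So Y = 0. (Without the fault it would be 1.)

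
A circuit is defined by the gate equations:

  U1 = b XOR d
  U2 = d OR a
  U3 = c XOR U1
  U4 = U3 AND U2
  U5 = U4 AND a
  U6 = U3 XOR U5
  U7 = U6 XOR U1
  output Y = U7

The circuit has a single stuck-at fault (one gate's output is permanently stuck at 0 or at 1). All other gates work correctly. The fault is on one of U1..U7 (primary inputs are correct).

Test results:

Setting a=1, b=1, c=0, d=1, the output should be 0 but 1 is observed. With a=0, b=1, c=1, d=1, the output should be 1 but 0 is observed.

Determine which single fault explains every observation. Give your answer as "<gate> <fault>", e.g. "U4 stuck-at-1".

U5 stuck-at-1

Fault-free values for test 1 (a=1, b=1, c=0, d=1): U1=0, U2=1, U3=0, U4=0, U5=0, U6=0, U7=0, giving Y=0. Observed 1.
Test 1: faults giving observed 1 are {U1 stuck-at-1, U4 stuck-at-1, U5 stuck-at-1, U6 stuck-at-1, U7 stuck-at-1}.
Test 2 (a=0, b=1, c=1, d=1): fault-free U1=0, U2=1, U3=1, U4=1, U5=0, U6=1, U7=1 → 1; observed 0. Eliminates U1 stuck-at-1, U4 stuck-at-1, U6 stuck-at-1, U7 stuck-at-1.
Only U5 stuck-at-1 is consistent with every test.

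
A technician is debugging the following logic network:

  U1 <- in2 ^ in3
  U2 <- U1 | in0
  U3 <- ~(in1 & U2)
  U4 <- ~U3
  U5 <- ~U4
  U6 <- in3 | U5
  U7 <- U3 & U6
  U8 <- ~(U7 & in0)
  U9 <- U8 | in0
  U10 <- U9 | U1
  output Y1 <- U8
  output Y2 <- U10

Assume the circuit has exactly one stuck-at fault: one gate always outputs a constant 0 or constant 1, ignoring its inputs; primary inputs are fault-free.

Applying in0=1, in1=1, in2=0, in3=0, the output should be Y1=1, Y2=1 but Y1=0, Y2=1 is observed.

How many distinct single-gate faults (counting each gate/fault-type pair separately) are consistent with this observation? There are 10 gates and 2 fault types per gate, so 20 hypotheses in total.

4

Fault-free: U1=0, U2=1, U3=0, U4=1, U5=0, U6=0, U7=0, U8=1, U9=1, U10=1 → Y1=1, Y2=1. Observed Y1=0, Y2=1.
  U1: none of the 2 fault types match ✗
  U2: stuck-at-0 ✓; others ✗
  U3: stuck-at-1 ✓; others ✗
  U4: none of the 2 fault types match ✗
  U5: none of the 2 fault types match ✗
  U6: none of the 2 fault types match ✗
  U7: stuck-at-1 ✓; others ✗
  U8: stuck-at-0 ✓; others ✗
  U9: none of the 2 fault types match ✗
  U10: none of the 2 fault types match ✗
Consistent faults: {U2 stuck-at-0, U3 stuck-at-1, U7 stuck-at-1, U8 stuck-at-0} — 4 in all.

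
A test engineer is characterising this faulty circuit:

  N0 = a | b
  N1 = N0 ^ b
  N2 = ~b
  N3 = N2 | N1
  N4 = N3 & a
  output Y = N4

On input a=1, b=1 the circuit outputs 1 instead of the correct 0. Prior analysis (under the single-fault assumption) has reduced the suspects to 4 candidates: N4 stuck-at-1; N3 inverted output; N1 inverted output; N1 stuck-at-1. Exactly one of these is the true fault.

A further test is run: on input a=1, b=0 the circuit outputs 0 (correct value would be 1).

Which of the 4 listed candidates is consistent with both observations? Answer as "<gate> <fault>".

Evaluate each candidate on input a=1, b=0:
  N4 stuck-at-1: N0=1, N1=1, N2=1, N3=1, N4=1 [stuck-at-1] → 1 — eliminated
  N3 inverted output: N0=1, N1=1, N2=1, N3=0 [inverted output], N4=0 → 0 — matches
  N1 inverted output: N0=1, N1=0 [inverted output], N2=1, N3=1, N4=1 → 1 — eliminated
  N1 stuck-at-1: N0=1, N1=1 [stuck-at-1], N2=1, N3=1, N4=1 → 1 — eliminated
Only N3 inverted output reproduces the observed 0.

N3 inverted output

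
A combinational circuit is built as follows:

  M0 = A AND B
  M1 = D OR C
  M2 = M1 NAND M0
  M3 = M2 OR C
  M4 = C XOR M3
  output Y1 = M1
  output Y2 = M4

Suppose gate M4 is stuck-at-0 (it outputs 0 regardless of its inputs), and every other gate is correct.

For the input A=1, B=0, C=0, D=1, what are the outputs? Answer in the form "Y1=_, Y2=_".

Propagate with M4 forced: M0=0, M1=1, M2=1, M3=1, M4=0 [stuck-at-0].
So the outputs are Y1=1, Y2=0. (Without the fault they would be Y1=1, Y2=1.)

Y1=1, Y2=0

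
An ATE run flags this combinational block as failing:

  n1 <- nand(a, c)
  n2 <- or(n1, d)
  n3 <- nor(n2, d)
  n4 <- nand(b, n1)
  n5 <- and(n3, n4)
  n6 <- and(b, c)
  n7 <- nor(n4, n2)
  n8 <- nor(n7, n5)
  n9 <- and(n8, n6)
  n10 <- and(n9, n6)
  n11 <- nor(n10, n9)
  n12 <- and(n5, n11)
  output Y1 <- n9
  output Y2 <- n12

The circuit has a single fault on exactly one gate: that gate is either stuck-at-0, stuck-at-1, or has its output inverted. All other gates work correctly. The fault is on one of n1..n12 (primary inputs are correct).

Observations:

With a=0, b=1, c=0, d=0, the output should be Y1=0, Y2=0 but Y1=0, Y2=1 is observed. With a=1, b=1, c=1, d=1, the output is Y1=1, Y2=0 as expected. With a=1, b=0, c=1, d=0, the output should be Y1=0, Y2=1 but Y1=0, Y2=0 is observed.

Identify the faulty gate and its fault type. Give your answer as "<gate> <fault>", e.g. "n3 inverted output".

n1 inverted output

Fault-free values for test 1 (a=0, b=1, c=0, d=0): n1=1, n2=1, n3=0, n4=0, n5=0, n6=0, n7=0, n8=1, n9=0, n10=0, n11=1, n12=0, giving Y1=0, Y2=0. Observed Y1=0, Y2=1.
Test 1: faults giving observed Y1=0, Y2=1 are {n1 stuck-at-0, n1 inverted output, n5 stuck-at-1, n5 inverted output, n12 stuck-at-1, n12 inverted output}.
Test 2 (a=1, b=1, c=1, d=1): fault-free n1=0, n2=1, n3=0, n4=1, n5=0, n6=1, n7=0, n8=1, n9=1, n10=1, n11=0, n12=0 → Y1=1, Y2=0; observed Y1=1, Y2=0. Eliminates n5 stuck-at-1, n5 inverted output, n12 stuck-at-1, n12 inverted output.
Test 3 (a=1, b=0, c=1, d=0): fault-free n1=0, n2=0, n3=1, n4=1, n5=1, n6=0, n7=0, n8=0, n9=0, n10=0, n11=1, n12=1 → Y1=0, Y2=1; observed Y1=0, Y2=0. Eliminates n1 stuck-at-0.
Only n1 inverted output is consistent with every test.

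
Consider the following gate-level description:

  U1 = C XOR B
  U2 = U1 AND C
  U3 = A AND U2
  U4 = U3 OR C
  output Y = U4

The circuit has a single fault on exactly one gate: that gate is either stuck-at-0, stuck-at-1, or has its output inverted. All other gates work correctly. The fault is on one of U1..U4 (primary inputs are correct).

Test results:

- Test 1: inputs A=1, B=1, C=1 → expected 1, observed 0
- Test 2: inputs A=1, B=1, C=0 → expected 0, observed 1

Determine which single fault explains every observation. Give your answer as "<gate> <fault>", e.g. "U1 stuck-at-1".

U4 inverted output

Fault-free values for test 1 (A=1, B=1, C=1): U1=0, U2=0, U3=0, U4=1, giving Y=1. Observed 0.
Test 1: faults giving observed 0 are {U4 stuck-at-0, U4 inverted output}.
Test 2 (A=1, B=1, C=0): fault-free U1=1, U2=0, U3=0, U4=0 → 0; observed 1. Eliminates U4 stuck-at-0.
Only U4 inverted output is consistent with every test.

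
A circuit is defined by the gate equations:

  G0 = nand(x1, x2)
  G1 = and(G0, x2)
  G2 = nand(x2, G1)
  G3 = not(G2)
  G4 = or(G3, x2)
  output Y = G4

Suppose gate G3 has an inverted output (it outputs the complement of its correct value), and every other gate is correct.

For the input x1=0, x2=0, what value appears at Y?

Propagate with G3 forced: G0=1, G1=0, G2=1, G3=1 [inverted output], G4=1.
So Y = 1. (Without the fault it would be 0.)

1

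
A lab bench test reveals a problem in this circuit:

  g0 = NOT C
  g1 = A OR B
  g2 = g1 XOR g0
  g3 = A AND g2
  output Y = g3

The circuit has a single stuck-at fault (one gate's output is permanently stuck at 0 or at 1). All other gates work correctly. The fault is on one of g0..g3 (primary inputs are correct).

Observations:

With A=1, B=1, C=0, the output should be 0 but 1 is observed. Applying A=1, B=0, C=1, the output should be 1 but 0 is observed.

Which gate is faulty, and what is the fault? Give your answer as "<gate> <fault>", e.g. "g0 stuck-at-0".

Fault-free values for test 1 (A=1, B=1, C=0): g0=1, g1=1, g2=0, g3=0, giving Y=0. Observed 1.
Test 1: faults giving observed 1 are {g0 stuck-at-0, g1 stuck-at-0, g2 stuck-at-1, g3 stuck-at-1}.
Test 2 (A=1, B=0, C=1): fault-free g0=0, g1=1, g2=1, g3=1 → 1; observed 0. Eliminates g0 stuck-at-0, g2 stuck-at-1, g3 stuck-at-1.
Only g1 stuck-at-0 is consistent with every test.

g1 stuck-at-0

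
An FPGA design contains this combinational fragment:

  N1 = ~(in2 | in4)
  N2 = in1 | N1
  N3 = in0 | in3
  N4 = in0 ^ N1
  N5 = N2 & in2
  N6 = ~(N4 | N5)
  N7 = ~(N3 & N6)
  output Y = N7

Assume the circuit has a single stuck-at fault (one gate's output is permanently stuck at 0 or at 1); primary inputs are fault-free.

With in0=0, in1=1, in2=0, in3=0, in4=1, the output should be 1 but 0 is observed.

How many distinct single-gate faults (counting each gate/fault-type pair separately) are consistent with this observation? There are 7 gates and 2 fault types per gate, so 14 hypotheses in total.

Fault-free: N1=0, N2=1, N3=0, N4=0, N5=0, N6=1, N7=1 → 1. Observed 0.
  N1 stuck-at-0: output 1 ✗
  N1 stuck-at-1: output 1 ✗
  N2 stuck-at-0: output 1 ✗
  N2 stuck-at-1: output 1 ✗
  N3 stuck-at-0: output 1 ✗
  N3 stuck-at-1: output 0 ✓
  N4 stuck-at-0: output 1 ✗
  N4 stuck-at-1: output 1 ✗
  N5 stuck-at-0: output 1 ✗
  N5 stuck-at-1: output 1 ✗
  N6 stuck-at-0: output 1 ✗
  N6 stuck-at-1: output 1 ✗
  N7 stuck-at-0: output 0 ✓
  N7 stuck-at-1: output 1 ✗
Consistent faults: {N3 stuck-at-1, N7 stuck-at-0} — 2 in all.

2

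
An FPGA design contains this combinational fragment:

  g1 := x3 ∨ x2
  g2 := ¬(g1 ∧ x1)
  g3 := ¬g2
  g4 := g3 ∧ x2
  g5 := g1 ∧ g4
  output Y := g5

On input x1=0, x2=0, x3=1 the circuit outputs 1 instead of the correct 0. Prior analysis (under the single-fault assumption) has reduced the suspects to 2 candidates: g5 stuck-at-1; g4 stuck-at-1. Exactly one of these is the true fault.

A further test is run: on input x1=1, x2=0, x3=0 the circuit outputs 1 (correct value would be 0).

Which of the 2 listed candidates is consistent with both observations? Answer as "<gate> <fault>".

Evaluate each candidate on input x1=1, x2=0, x3=0:
  g5 stuck-at-1: g1=0, g2=1, g3=0, g4=0, g5=1 [stuck-at-1] → 1 — matches
  g4 stuck-at-1: g1=0, g2=1, g3=0, g4=1 [stuck-at-1], g5=0 → 0 — eliminated
Only g5 stuck-at-1 reproduces the observed 1.

g5 stuck-at-1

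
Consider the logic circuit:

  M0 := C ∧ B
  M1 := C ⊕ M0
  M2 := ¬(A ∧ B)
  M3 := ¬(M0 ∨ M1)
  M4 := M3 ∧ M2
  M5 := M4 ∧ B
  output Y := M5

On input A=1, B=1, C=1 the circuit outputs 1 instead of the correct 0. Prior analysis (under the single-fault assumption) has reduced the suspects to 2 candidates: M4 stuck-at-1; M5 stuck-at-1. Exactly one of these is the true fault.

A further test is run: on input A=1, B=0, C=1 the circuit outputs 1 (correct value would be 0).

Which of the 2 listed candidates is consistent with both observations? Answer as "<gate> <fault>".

Evaluate each candidate on input A=1, B=0, C=1:
  M4 stuck-at-1: M0=0, M1=1, M2=1, M3=0, M4=1 [stuck-at-1], M5=0 → 0 — eliminated
  M5 stuck-at-1: M0=0, M1=1, M2=1, M3=0, M4=0, M5=1 [stuck-at-1] → 1 — matches
Only M5 stuck-at-1 reproduces the observed 1.

M5 stuck-at-1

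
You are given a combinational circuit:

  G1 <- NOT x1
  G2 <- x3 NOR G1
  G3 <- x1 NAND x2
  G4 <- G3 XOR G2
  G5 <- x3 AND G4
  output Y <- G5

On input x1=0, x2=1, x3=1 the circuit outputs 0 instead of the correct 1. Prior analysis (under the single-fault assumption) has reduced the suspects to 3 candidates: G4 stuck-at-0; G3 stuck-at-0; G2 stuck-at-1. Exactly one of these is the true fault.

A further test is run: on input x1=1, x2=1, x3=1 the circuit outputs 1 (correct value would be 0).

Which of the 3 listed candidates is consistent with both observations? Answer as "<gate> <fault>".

G2 stuck-at-1

Evaluate each candidate on input x1=1, x2=1, x3=1:
  G4 stuck-at-0: G1=0, G2=0, G3=0, G4=0 [stuck-at-0], G5=0 → 0 — eliminated
  G3 stuck-at-0: G1=0, G2=0, G3=0 [stuck-at-0], G4=0, G5=0 → 0 — eliminated
  G2 stuck-at-1: G1=0, G2=1 [stuck-at-1], G3=0, G4=1, G5=1 → 1 — matches
Only G2 stuck-at-1 reproduces the observed 1.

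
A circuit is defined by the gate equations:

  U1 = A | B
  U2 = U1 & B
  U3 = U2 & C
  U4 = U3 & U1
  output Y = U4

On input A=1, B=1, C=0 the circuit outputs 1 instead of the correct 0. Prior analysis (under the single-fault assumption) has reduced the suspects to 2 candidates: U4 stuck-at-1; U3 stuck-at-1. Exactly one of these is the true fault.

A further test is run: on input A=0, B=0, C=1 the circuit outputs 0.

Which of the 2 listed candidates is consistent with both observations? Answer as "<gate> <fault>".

U3 stuck-at-1

Evaluate each candidate on input A=0, B=0, C=1:
  U4 stuck-at-1: U1=0, U2=0, U3=0, U4=1 [stuck-at-1] → 1 — eliminated
  U3 stuck-at-1: U1=0, U2=0, U3=1 [stuck-at-1], U4=0 → 0 — matches
Only U3 stuck-at-1 reproduces the observed 0.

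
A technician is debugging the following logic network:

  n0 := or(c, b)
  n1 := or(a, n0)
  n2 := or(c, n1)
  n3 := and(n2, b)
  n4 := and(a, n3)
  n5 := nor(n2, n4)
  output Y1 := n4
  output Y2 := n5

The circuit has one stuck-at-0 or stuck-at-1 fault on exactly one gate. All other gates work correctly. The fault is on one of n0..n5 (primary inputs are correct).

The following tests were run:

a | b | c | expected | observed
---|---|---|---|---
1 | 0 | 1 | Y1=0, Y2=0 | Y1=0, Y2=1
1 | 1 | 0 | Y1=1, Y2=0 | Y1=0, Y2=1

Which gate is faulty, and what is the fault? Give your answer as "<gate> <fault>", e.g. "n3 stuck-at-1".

Fault-free values for test 1 (a=1, b=0, c=1): n0=1, n1=1, n2=1, n3=0, n4=0, n5=0, giving Y1=0, Y2=0. Observed Y1=0, Y2=1.
Test 1: faults giving observed Y1=0, Y2=1 are {n2 stuck-at-0, n5 stuck-at-1}.
Test 2 (a=1, b=1, c=0): fault-free n0=1, n1=1, n2=1, n3=1, n4=1, n5=0 → Y1=1, Y2=0; observed Y1=0, Y2=1. Eliminates n5 stuck-at-1.
Only n2 stuck-at-0 is consistent with every test.

n2 stuck-at-0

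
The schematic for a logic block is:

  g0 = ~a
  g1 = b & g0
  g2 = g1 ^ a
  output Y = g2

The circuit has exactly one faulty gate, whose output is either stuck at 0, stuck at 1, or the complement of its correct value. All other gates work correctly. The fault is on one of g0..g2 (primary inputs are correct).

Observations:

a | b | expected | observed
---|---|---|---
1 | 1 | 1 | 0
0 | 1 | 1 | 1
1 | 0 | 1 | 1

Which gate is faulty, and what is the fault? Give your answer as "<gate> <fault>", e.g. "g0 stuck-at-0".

Fault-free values for test 1 (a=1, b=1): g0=0, g1=0, g2=1, giving Y=1. Observed 0.
Test 1: faults giving observed 0 are {g0 stuck-at-1, g0 inverted output, g1 stuck-at-1, g1 inverted output, g2 stuck-at-0, g2 inverted output}.
Test 2 (a=0, b=1): fault-free g0=1, g1=1, g2=1 → 1; observed 1. Eliminates g0 inverted output, g1 inverted output, g2 stuck-at-0, g2 inverted output.
Test 3 (a=1, b=0): fault-free g0=0, g1=0, g2=1 → 1; observed 1. Eliminates g1 stuck-at-1.
Only g0 stuck-at-1 is consistent with every test.

g0 stuck-at-1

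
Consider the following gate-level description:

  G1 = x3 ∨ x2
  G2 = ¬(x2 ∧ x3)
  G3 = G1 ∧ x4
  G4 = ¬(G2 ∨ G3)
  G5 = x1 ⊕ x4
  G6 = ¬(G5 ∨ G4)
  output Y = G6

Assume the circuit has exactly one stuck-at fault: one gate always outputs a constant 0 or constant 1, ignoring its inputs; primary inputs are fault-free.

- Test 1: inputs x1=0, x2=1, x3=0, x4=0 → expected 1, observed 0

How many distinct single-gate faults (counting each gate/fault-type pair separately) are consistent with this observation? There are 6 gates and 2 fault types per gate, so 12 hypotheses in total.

4

Fault-free: G1=1, G2=1, G3=0, G4=0, G5=0, G6=1 → 1. Observed 0.
  G1 stuck-at-0: output 1 ✗
  G1 stuck-at-1: output 1 ✗
  G2 stuck-at-0: output 0 ✓
  G2 stuck-at-1: output 1 ✗
  G3 stuck-at-0: output 1 ✗
  G3 stuck-at-1: output 1 ✗
  G4 stuck-at-0: output 1 ✗
  G4 stuck-at-1: output 0 ✓
  G5 stuck-at-0: output 1 ✗
  G5 stuck-at-1: output 0 ✓
  G6 stuck-at-0: output 0 ✓
  G6 stuck-at-1: output 1 ✗
Consistent faults: {G2 stuck-at-0, G4 stuck-at-1, G5 stuck-at-1, G6 stuck-at-0} — 4 in all.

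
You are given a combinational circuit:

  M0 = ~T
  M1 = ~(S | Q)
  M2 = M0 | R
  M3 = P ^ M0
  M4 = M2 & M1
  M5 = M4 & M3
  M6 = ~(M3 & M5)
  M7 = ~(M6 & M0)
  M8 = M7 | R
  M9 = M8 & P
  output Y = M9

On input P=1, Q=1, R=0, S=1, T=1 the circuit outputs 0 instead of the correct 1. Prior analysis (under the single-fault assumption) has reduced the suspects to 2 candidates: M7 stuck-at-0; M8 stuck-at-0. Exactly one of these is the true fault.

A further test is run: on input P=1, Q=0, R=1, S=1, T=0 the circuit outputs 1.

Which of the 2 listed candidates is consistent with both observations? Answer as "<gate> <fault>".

Evaluate each candidate on input P=1, Q=0, R=1, S=1, T=0:
  M7 stuck-at-0: M0=1, M1=0, M2=1, M3=0, M4=0, M5=0, M6=1, M7=0 [stuck-at-0], M8=1, M9=1 → 1 — matches
  M8 stuck-at-0: M0=1, M1=0, M2=1, M3=0, M4=0, M5=0, M6=1, M7=0, M8=0 [stuck-at-0], M9=0 → 0 — eliminated
Only M7 stuck-at-0 reproduces the observed 1.

M7 stuck-at-0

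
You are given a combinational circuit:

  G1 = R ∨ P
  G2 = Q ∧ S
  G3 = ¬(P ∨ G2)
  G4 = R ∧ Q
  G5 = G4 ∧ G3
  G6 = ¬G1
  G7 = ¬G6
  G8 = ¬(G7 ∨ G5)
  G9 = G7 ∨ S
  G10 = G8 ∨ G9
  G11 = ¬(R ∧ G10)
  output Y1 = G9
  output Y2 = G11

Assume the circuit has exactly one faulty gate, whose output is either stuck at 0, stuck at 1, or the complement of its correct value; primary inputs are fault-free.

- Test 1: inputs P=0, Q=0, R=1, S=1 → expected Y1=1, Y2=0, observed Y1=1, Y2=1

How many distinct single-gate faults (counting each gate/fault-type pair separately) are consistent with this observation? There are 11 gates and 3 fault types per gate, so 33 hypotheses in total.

Fault-free: G1=1, G2=0, G3=1, G4=0, G5=0, G6=0, G7=1, G8=0, G9=1, G10=1, G11=0 → Y1=1, Y2=0. Observed Y1=1, Y2=1.
  G1: none of the 3 fault types match ✗
  G2: none of the 3 fault types match ✗
  G3: none of the 3 fault types match ✗
  G4: none of the 3 fault types match ✗
  G5: none of the 3 fault types match ✗
  G6: none of the 3 fault types match ✗
  G7: none of the 3 fault types match ✗
  G8: none of the 3 fault types match ✗
  G9: none of the 3 fault types match ✗
  G10: stuck-at-0, inverted output ✓; others ✗
  G11: stuck-at-1, inverted output ✓; others ✗
Consistent faults: {G10 stuck-at-0, G10 inverted output, G11 stuck-at-1, G11 inverted output} — 4 in all.

4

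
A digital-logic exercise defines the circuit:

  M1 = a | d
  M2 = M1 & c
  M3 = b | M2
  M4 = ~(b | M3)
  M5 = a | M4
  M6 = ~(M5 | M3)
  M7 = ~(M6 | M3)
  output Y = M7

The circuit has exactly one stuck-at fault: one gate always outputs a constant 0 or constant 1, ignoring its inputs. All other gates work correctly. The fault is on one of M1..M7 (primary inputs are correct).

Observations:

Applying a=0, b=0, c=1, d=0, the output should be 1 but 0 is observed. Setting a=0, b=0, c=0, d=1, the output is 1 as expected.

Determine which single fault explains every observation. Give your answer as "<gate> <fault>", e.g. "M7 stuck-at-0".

M1 stuck-at-1

Fault-free values for test 1 (a=0, b=0, c=1, d=0): M1=0, M2=0, M3=0, M4=1, M5=1, M6=0, M7=1, giving Y=1. Observed 0.
Test 1: faults giving observed 0 are {M1 stuck-at-1, M2 stuck-at-1, M3 stuck-at-1, M4 stuck-at-0, M5 stuck-at-0, M6 stuck-at-1, M7 stuck-at-0}.
Test 2 (a=0, b=0, c=0, d=1): fault-free M1=1, M2=0, M3=0, M4=1, M5=1, M6=0, M7=1 → 1; observed 1. Eliminates M2 stuck-at-1, M3 stuck-at-1, M4 stuck-at-0, M5 stuck-at-0, M6 stuck-at-1, M7 stuck-at-0.
Only M1 stuck-at-1 is consistent with every test.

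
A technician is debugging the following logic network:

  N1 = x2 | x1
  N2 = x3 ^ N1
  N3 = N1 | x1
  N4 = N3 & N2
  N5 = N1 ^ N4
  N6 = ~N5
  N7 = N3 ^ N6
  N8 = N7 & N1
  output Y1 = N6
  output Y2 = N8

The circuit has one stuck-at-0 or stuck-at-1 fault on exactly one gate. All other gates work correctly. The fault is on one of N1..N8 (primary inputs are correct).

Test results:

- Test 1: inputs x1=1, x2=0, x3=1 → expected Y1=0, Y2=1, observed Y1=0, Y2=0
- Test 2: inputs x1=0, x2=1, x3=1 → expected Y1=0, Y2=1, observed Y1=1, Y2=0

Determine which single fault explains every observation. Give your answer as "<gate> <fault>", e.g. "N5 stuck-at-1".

Fault-free values for test 1 (x1=1, x2=0, x3=1): N1=1, N2=0, N3=1, N4=0, N5=1, N6=0, N7=1, N8=1, giving Y1=0, Y2=1. Observed Y1=0, Y2=0.
Test 1: faults giving observed Y1=0, Y2=0 are {N1 stuck-at-0, N3 stuck-at-0, N7 stuck-at-0, N8 stuck-at-0}.
Test 2 (x1=0, x2=1, x3=1): fault-free N1=1, N2=0, N3=1, N4=0, N5=1, N6=0, N7=1, N8=1 → Y1=0, Y2=1; observed Y1=1, Y2=0. Eliminates N3 stuck-at-0, N7 stuck-at-0, N8 stuck-at-0.
Only N1 stuck-at-0 is consistent with every test.

N1 stuck-at-0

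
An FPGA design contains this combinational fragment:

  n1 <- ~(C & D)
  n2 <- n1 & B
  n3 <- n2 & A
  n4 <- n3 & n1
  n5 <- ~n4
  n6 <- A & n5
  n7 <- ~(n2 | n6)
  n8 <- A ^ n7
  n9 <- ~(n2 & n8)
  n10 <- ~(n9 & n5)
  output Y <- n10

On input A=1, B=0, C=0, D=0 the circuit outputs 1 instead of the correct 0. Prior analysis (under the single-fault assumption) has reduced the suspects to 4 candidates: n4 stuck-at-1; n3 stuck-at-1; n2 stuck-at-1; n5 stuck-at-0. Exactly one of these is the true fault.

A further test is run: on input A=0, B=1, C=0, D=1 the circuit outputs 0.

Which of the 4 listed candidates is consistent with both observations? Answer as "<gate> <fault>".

n2 stuck-at-1

Evaluate each candidate on input A=0, B=1, C=0, D=1:
  n4 stuck-at-1: n1=1, n2=1, n3=0, n4=1 [stuck-at-1], n5=0, n6=0, n7=0, n8=0, n9=1, n10=1 → 1 — eliminated
  n3 stuck-at-1: n1=1, n2=1, n3=1 [stuck-at-1], n4=1, n5=0, n6=0, n7=0, n8=0, n9=1, n10=1 → 1 — eliminated
  n2 stuck-at-1: n1=1, n2=1 [stuck-at-1], n3=0, n4=0, n5=1, n6=0, n7=0, n8=0, n9=1, n10=0 → 0 — matches
  n5 stuck-at-0: n1=1, n2=1, n3=0, n4=0, n5=0 [stuck-at-0], n6=0, n7=0, n8=0, n9=1, n10=1 → 1 — eliminated
Only n2 stuck-at-1 reproduces the observed 0.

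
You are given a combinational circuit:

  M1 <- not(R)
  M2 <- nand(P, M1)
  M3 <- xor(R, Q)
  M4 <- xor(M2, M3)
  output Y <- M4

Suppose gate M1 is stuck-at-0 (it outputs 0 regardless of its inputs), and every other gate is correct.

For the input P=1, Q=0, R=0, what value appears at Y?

1

Propagate with M1 forced: M1=0 [stuck-at-0], M2=1, M3=0, M4=1.
So Y = 1. (Without the fault it would be 0.)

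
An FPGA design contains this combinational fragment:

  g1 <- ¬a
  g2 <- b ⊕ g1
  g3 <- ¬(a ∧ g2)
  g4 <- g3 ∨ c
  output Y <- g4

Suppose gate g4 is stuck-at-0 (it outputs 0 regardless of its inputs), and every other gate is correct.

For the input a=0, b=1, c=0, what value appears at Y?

0

Propagate with g4 forced: g1=1, g2=0, g3=1, g4=0 [stuck-at-0].
So Y = 0. (Without the fault it would be 1.)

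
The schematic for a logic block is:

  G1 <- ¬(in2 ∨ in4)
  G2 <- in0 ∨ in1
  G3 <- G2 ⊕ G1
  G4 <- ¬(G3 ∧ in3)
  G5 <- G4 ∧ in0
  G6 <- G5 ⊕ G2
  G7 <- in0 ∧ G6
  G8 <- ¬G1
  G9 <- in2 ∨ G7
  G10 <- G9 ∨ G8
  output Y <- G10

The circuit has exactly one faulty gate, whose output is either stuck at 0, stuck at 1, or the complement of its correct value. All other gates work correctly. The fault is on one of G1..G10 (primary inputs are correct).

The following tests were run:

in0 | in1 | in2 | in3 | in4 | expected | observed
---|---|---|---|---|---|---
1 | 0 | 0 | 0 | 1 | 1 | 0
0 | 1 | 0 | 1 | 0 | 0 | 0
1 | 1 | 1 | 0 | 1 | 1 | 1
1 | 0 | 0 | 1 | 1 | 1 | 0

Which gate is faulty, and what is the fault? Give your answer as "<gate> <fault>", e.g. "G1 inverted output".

Fault-free values for test 1 (in0=1, in1=0, in2=0, in3=0, in4=1): G1=0, G2=1, G3=1, G4=1, G5=1, G6=0, G7=0, G8=1, G9=0, G10=1, giving Y=1. Observed 0.
Test 1: faults giving observed 0 are {G1 stuck-at-1, G1 inverted output, G8 stuck-at-0, G8 inverted output, G10 stuck-at-0, G10 inverted output}.
Test 2 (in0=0, in1=1, in2=0, in3=1, in4=0): fault-free G1=1, G2=1, G3=0, G4=1, G5=0, G6=1, G7=0, G8=0, G9=0, G10=0 → 0; observed 0. Eliminates G1 inverted output, G8 inverted output, G10 inverted output.
Test 3 (in0=1, in1=1, in2=1, in3=0, in4=1): fault-free G1=0, G2=1, G3=1, G4=1, G5=1, G6=0, G7=0, G8=1, G9=1, G10=1 → 1; observed 1. Eliminates G10 stuck-at-0.
Test 4 (in0=1, in1=0, in2=0, in3=1, in4=1): fault-free G1=0, G2=1, G3=1, G4=0, G5=0, G6=1, G7=1, G8=1, G9=1, G10=1 → 1; observed 0. Eliminates G8 stuck-at-0.
Only G1 stuck-at-1 is consistent with every test.

G1 stuck-at-1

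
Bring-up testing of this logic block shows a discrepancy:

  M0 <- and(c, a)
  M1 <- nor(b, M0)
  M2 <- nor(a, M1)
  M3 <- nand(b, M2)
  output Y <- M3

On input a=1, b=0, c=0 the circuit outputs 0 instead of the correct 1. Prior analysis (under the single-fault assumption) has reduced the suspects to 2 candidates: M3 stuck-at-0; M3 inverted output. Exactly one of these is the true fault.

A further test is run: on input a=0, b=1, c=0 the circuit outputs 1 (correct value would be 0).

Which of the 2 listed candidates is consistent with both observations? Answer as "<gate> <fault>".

M3 inverted output

Evaluate each candidate on input a=0, b=1, c=0:
  M3 stuck-at-0: M0=0, M1=0, M2=1, M3=0 [stuck-at-0] → 0 — eliminated
  M3 inverted output: M0=0, M1=0, M2=1, M3=1 [inverted output] → 1 — matches
Only M3 inverted output reproduces the observed 1.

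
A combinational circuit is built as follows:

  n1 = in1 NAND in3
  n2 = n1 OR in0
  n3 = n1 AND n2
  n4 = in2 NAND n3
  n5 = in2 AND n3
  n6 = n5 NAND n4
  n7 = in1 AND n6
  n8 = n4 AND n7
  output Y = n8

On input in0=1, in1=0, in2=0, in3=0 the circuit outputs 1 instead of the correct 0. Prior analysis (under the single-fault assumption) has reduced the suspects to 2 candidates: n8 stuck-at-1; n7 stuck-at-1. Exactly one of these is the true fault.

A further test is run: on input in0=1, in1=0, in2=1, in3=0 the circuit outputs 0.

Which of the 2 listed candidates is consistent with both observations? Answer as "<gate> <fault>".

Evaluate each candidate on input in0=1, in1=0, in2=1, in3=0:
  n8 stuck-at-1: n1=1, n2=1, n3=1, n4=0, n5=1, n6=1, n7=0, n8=1 [stuck-at-1] → 1 — eliminated
  n7 stuck-at-1: n1=1, n2=1, n3=1, n4=0, n5=1, n6=1, n7=1 [stuck-at-1], n8=0 → 0 — matches
Only n7 stuck-at-1 reproduces the observed 0.

n7 stuck-at-1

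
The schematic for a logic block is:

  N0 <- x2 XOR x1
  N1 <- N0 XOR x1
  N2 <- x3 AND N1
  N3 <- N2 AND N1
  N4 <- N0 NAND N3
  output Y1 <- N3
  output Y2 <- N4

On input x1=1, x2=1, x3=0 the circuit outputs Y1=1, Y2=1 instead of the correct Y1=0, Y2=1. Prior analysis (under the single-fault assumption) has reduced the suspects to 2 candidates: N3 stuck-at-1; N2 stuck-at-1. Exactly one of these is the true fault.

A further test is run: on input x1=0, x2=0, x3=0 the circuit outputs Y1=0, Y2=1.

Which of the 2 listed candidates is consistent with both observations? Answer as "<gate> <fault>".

N2 stuck-at-1

Evaluate each candidate on input x1=0, x2=0, x3=0:
  N3 stuck-at-1: N0=0, N1=0, N2=0, N3=1 [stuck-at-1], N4=1 → Y1=1, Y2=1 — eliminated
  N2 stuck-at-1: N0=0, N1=0, N2=1 [stuck-at-1], N3=0, N4=1 → Y1=0, Y2=1 — matches
Only N2 stuck-at-1 reproduces the observed Y1=0, Y2=1.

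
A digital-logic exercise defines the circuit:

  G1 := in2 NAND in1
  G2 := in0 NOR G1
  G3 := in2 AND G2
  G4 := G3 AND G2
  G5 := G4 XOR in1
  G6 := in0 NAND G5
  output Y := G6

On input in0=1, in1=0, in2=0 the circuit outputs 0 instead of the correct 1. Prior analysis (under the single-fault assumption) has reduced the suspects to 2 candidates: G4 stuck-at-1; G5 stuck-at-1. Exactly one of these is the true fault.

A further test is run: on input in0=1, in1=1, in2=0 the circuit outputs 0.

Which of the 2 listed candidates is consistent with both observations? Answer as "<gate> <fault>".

Evaluate each candidate on input in0=1, in1=1, in2=0:
  G4 stuck-at-1: G1=1, G2=0, G3=0, G4=1 [stuck-at-1], G5=0, G6=1 → 1 — eliminated
  G5 stuck-at-1: G1=1, G2=0, G3=0, G4=0, G5=1 [stuck-at-1], G6=0 → 0 — matches
Only G5 stuck-at-1 reproduces the observed 0.

G5 stuck-at-1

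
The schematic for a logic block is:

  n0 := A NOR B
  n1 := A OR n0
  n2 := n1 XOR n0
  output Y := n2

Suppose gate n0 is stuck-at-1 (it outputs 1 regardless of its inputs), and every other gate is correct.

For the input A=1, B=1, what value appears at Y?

0

Propagate with n0 forced: n0=1 [stuck-at-1], n1=1, n2=0.
So Y = 0. (Without the fault it would be 1.)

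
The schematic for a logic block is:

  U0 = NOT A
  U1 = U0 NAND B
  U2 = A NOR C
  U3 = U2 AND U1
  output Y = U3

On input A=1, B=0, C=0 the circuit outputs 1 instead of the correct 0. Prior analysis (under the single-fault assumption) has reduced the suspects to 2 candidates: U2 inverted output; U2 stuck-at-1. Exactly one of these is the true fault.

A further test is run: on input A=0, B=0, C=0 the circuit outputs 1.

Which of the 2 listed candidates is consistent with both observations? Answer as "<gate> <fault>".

U2 stuck-at-1

Evaluate each candidate on input A=0, B=0, C=0:
  U2 inverted output: U0=1, U1=1, U2=0 [inverted output], U3=0 → 0 — eliminated
  U2 stuck-at-1: U0=1, U1=1, U2=1 [stuck-at-1], U3=1 → 1 — matches
Only U2 stuck-at-1 reproduces the observed 1.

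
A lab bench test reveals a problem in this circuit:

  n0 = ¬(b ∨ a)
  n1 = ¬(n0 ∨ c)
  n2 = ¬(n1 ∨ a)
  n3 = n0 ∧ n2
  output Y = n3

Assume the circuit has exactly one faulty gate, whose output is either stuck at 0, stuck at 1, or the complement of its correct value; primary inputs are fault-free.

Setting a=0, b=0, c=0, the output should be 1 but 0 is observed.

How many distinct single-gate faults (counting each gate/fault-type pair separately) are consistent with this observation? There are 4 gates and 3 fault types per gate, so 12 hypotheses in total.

8

Fault-free: n0=1, n1=0, n2=1, n3=1 → 1. Observed 0.
  n0 stuck-at-0: output 0 ✓
  n0 stuck-at-1: output 1 ✗
  n0 inverted output: output 0 ✓
  n1 stuck-at-0: output 1 ✗
  n1 stuck-at-1: output 0 ✓
  n1 inverted output: output 0 ✓
  n2 stuck-at-0: output 0 ✓
  n2 stuck-at-1: output 1 ✗
  n2 inverted output: output 0 ✓
  n3 stuck-at-0: output 0 ✓
  n3 stuck-at-1: output 1 ✗
  n3 inverted output: output 0 ✓
Consistent faults: {n0 stuck-at-0, n0 inverted output, n1 stuck-at-1, n1 inverted output, n2 stuck-at-0, n2 inverted output, n3 stuck-at-0, n3 inverted output} — 8 in all.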